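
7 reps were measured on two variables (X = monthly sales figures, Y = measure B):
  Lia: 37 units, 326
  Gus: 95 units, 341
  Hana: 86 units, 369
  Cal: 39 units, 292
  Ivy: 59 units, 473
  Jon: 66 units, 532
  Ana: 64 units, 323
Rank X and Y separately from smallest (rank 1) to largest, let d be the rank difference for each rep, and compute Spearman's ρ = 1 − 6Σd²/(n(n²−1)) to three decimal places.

Ranks of variable 1: 1, 7, 6, 2, 3, 5, 4
Ranks of variable 2: 3, 4, 5, 1, 6, 7, 2
d = r₁ − r₂: -2, 3, 1, 1, -3, -2, 2
d²: 4, 9, 1, 1, 9, 4, 4; Σd² = 32
ρ = 1 − 6·32/(7·48) = 1 − 192/336 = 0.429

0.429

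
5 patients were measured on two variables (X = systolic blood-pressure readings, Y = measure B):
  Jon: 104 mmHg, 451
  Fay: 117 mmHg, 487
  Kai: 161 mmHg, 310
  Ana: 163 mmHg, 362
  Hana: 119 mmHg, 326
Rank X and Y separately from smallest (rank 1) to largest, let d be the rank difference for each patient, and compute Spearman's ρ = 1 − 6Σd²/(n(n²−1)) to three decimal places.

Ranks of variable 1: 1, 2, 4, 5, 3
Ranks of variable 2: 4, 5, 1, 3, 2
d = r₁ − r₂: -3, -3, 3, 2, 1
d²: 9, 9, 9, 4, 1; Σd² = 32
ρ = 1 − 6·32/(5·24) = 1 − 192/120 = -0.600

-0.600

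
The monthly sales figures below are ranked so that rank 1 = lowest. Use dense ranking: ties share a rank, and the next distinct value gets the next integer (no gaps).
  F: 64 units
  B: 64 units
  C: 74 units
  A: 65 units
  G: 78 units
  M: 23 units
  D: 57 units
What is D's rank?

2

Sorted (ascending): 23, 57, 64, 64, 65, 74, 78
The 2 values of 64 share dense rank 3.
Remaining distinct values take the next consecutive integers.
D has value 57 units → rank 2.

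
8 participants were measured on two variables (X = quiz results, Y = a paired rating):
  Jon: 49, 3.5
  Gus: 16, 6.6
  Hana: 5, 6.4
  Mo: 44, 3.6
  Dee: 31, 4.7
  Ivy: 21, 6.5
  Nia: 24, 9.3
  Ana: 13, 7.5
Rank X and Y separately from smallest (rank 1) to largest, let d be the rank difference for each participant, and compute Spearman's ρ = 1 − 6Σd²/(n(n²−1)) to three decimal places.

Ranks of variable 1: 8, 3, 1, 7, 6, 4, 5, 2
Ranks of variable 2: 1, 6, 4, 2, 3, 5, 8, 7
d = r₁ − r₂: 7, -3, -3, 5, 3, -1, -3, -5
d²: 49, 9, 9, 25, 9, 1, 9, 25; Σd² = 136
ρ = 1 − 6·136/(8·63) = 1 − 816/504 = -0.619

-0.619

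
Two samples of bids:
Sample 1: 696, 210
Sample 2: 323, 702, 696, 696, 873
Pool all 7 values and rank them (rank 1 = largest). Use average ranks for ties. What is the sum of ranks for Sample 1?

Sorted (descending): 873, 702, 696, 696, 696, 323, 210
The 3 values of 696 occupy positions 3–5 → average rank 4.
Sample 1 values → pooled ranks: 696→4, 210→7
Rank sum = 4 + 7 = 11

11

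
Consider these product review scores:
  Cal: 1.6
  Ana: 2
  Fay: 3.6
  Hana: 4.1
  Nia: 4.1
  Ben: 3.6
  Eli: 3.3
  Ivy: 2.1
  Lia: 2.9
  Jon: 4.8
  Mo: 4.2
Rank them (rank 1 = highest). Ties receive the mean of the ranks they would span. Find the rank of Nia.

3.5

Sorted (descending): 4.8, 4.2, 4.1, 4.1, 3.6, 3.6, 3.3, 2.9, 2.1, 2, 1.6
The 2 values of 4.1 occupy positions 3–4 → average rank (3+4)/2 = 3.5.
The 2 values of 3.6 occupy positions 5–6 → average rank (5+6)/2 = 5.5.
Nia has value 4.1 → rank 3.5.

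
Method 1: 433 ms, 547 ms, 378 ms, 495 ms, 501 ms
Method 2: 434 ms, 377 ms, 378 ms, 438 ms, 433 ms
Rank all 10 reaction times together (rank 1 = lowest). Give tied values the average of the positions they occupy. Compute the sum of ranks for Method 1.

Sorted (ascending): 377, 378, 378, 433, 433, 434, 438, 495, 501, 547
The 2 values of 378 occupy positions 2–3 → average rank (2+3)/2 = 2.5.
The 2 values of 433 occupy positions 4–5 → average rank (4+5)/2 = 4.5.
Method 1 values → pooled ranks: 433→4.5, 547→10, 378→2.5, 495→8, 501→9
Rank sum = 4.5 + 10 + 2.5 + 8 + 9 = 34

34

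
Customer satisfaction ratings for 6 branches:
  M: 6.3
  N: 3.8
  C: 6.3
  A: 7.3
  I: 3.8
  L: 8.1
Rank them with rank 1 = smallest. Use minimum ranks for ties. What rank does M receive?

3

Sorted (ascending): 3.8, 3.8, 6.3, 6.3, 7.3, 8.1
The 2 values of 3.8 occupy positions 1–2 → each gets rank 1.
The 2 values of 6.3 occupy positions 3–4 → each gets rank 3.
M has value 6.3 → rank 3.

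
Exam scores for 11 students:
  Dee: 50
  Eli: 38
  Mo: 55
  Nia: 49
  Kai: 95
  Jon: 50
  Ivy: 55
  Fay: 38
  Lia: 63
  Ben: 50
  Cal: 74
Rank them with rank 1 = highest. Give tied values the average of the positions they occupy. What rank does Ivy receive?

Sorted (descending): 95, 74, 63, 55, 55, 50, 50, 50, 49, 38, 38
The 2 values of 55 occupy positions 4–5 → average rank (4+5)/2 = 4.5.
The 3 values of 50 occupy positions 6–8 → average rank 7.
The 2 values of 38 occupy positions 10–11 → average rank (10+11)/2 = 10.5.
Ivy has value 55 → rank 4.5.

4.5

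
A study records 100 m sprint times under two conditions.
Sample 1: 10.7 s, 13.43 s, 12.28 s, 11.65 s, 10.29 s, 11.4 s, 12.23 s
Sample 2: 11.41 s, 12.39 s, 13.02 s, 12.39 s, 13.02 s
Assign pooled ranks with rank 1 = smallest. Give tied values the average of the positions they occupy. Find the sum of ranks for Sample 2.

42

Sorted (ascending): 10.29, 10.7, 11.4, 11.41, 11.65, 12.23, 12.28, 12.39, 12.39, 13.02, 13.02, 13.43
The 2 values of 12.39 occupy positions 8–9 → average rank (8+9)/2 = 8.5.
The 2 values of 13.02 occupy positions 10–11 → average rank (10+11)/2 = 10.5.
Sample 2 values → pooled ranks: 11.41→4, 12.39→8.5, 13.02→10.5, 12.39→8.5, 13.02→10.5
Rank sum = 4 + 8.5 + 10.5 + 8.5 + 10.5 = 42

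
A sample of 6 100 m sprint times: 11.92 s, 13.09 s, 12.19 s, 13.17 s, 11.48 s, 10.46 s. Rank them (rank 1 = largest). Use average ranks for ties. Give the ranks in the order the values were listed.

4, 2, 3, 1, 5, 6

Sorted (descending): 13.17, 13.09, 12.19, 11.92, 11.48, 10.46
No ties — each value takes its position as its rank.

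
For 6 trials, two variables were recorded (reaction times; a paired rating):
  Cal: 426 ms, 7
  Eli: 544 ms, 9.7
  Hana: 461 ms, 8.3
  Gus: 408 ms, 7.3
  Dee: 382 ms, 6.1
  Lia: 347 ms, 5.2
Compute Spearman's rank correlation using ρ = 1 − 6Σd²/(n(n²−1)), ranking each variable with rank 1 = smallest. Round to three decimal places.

0.943

Ranks of variable 1: 4, 6, 5, 3, 2, 1
Ranks of variable 2: 3, 6, 5, 4, 2, 1
d = r₁ − r₂: 1, 0, 0, -1, 0, 0
d²: 1, 0, 0, 1, 0, 0; Σd² = 2
ρ = 1 − 6·2/(6·35) = 1 − 12/210 = 0.943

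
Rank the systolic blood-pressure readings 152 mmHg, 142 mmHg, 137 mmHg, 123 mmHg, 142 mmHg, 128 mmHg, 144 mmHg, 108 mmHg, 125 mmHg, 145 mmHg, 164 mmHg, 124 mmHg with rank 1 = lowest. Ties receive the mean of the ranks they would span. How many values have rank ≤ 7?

6

Sorted (ascending): 108, 123, 124, 125, 128, 137, 142, 142, 144, 145, 152, 164
The 2 values of 142 occupy positions 7–8 → average rank (7+8)/2 = 7.5.
Ranks ≤ 7: {1, 2, 3, 4, 5, 6} → 6 values.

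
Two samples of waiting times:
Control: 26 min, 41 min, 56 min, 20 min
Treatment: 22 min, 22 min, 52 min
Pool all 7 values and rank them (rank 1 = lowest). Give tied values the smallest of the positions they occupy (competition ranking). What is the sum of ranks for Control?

Sorted (ascending): 20, 22, 22, 26, 41, 52, 56
The 2 values of 22 occupy positions 2–3 → each gets rank 2.
Control values → pooled ranks: 26→4, 41→5, 56→7, 20→1
Rank sum = 4 + 5 + 7 + 1 = 17

17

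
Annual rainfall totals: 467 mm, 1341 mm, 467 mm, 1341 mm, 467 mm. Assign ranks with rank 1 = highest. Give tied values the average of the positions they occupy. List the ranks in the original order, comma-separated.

4, 1.5, 4, 1.5, 4

Sorted (descending): 1341, 1341, 467, 467, 467
The 2 values of 1341 occupy positions 1–2 → average rank (1+2)/2 = 1.5.
The 3 values of 467 occupy positions 3–5 → average rank 4.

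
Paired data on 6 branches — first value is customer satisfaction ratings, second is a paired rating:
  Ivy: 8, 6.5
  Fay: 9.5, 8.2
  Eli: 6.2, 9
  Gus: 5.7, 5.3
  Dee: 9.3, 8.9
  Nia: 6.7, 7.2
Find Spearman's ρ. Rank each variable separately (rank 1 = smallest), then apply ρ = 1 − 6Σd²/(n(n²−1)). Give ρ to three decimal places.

0.314

Ranks of variable 1: 4, 6, 2, 1, 5, 3
Ranks of variable 2: 2, 4, 6, 1, 5, 3
d = r₁ − r₂: 2, 2, -4, 0, 0, 0
d²: 4, 4, 16, 0, 0, 0; Σd² = 24
ρ = 1 − 6·24/(6·35) = 1 − 144/210 = 0.314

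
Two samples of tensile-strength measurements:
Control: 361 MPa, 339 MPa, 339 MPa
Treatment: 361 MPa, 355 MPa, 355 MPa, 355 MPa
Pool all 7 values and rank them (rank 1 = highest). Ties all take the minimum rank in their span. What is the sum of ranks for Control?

13

Sorted (descending): 361, 361, 355, 355, 355, 339, 339
The 2 values of 361 occupy positions 1–2 → each gets rank 1.
The 3 values of 355 occupy positions 3–5 → each gets rank 3.
The 2 values of 339 occupy positions 6–7 → each gets rank 6.
Control values → pooled ranks: 361→1, 339→6, 339→6
Rank sum = 1 + 6 + 6 = 13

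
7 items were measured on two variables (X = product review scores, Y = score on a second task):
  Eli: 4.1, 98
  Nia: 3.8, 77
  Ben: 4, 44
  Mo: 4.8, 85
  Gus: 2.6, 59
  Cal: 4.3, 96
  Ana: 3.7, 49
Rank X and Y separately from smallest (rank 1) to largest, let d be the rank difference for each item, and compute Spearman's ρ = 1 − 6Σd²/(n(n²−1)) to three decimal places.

Ranks of variable 1: 5, 3, 4, 7, 1, 6, 2
Ranks of variable 2: 7, 4, 1, 5, 3, 6, 2
d = r₁ − r₂: -2, -1, 3, 2, -2, 0, 0
d²: 4, 1, 9, 4, 4, 0, 0; Σd² = 22
ρ = 1 − 6·22/(7·48) = 1 − 132/336 = 0.607

0.607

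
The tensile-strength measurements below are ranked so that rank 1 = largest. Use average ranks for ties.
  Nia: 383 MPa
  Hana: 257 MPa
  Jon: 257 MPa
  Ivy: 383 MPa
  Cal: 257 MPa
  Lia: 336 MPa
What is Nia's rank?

1.5

Sorted (descending): 383, 383, 336, 257, 257, 257
The 2 values of 383 occupy positions 1–2 → average rank (1+2)/2 = 1.5.
The 3 values of 257 occupy positions 4–6 → average rank 5.
Nia has value 383 MPa → rank 1.5.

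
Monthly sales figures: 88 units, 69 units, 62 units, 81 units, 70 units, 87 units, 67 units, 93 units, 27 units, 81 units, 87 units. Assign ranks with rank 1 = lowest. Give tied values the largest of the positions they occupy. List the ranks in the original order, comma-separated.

Sorted (ascending): 27, 62, 67, 69, 70, 81, 81, 87, 87, 88, 93
The 2 values of 81 occupy positions 6–7 → each gets rank 7.
The 2 values of 87 occupy positions 8–9 → each gets rank 9.

10, 4, 2, 7, 5, 9, 3, 11, 1, 7, 9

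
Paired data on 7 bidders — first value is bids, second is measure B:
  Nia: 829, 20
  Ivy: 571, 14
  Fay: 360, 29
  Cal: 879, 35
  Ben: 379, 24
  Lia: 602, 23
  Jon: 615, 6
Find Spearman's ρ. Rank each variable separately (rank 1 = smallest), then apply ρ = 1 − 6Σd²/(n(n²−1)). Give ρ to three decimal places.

Ranks of variable 1: 6, 3, 1, 7, 2, 4, 5
Ranks of variable 2: 3, 2, 6, 7, 5, 4, 1
d = r₁ − r₂: 3, 1, -5, 0, -3, 0, 4
d²: 9, 1, 25, 0, 9, 0, 16; Σd² = 60
ρ = 1 − 6·60/(7·48) = 1 − 360/336 = -0.071

-0.071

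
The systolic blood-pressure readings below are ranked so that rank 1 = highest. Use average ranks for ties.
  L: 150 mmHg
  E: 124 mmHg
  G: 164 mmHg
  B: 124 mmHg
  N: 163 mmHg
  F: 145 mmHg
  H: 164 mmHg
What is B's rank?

6.5

Sorted (descending): 164, 164, 163, 150, 145, 124, 124
The 2 values of 164 occupy positions 1–2 → average rank (1+2)/2 = 1.5.
The 2 values of 124 occupy positions 6–7 → average rank (6+7)/2 = 6.5.
B has value 124 mmHg → rank 6.5.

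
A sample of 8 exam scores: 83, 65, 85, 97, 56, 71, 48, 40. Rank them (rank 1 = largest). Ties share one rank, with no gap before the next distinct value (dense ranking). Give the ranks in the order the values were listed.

Sorted (descending): 97, 85, 83, 71, 65, 56, 48, 40
No ties — each value takes its position as its rank.

3, 5, 2, 1, 6, 4, 7, 8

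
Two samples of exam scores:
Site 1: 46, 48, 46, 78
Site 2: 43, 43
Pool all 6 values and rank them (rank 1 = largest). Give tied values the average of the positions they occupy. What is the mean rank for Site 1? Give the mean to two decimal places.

Sorted (descending): 78, 48, 46, 46, 43, 43
The 2 values of 46 occupy positions 3–4 → average rank (3+4)/2 = 3.5.
The 2 values of 43 occupy positions 5–6 → average rank (5+6)/2 = 5.5.
Site 1 values → pooled ranks: 46→3.5, 48→2, 46→3.5, 78→1
Mean rank = (3.5 + 2 + 3.5 + 1) / 4 = 2.50

2.50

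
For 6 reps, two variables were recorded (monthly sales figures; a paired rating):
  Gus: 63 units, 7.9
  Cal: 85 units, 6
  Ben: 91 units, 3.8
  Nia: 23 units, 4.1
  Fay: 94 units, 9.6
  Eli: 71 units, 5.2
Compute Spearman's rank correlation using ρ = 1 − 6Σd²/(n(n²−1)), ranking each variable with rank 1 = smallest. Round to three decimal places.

0.257

Ranks of variable 1: 2, 4, 5, 1, 6, 3
Ranks of variable 2: 5, 4, 1, 2, 6, 3
d = r₁ − r₂: -3, 0, 4, -1, 0, 0
d²: 9, 0, 16, 1, 0, 0; Σd² = 26
ρ = 1 − 6·26/(6·35) = 1 − 156/210 = 0.257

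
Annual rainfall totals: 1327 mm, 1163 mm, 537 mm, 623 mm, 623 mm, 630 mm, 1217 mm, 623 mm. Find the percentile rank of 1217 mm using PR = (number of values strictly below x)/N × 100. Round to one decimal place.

75.0

N = 8.
Strictly below 1217: 6. Equal to 1217: 1.
PR = 6/8 × 100 = 75.0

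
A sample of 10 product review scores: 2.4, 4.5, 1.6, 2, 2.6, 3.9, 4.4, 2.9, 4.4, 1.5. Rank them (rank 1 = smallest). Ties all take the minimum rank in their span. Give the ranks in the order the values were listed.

4, 10, 2, 3, 5, 7, 8, 6, 8, 1

Sorted (ascending): 1.5, 1.6, 2, 2.4, 2.6, 2.9, 3.9, 4.4, 4.4, 4.5
The 2 values of 4.4 occupy positions 8–9 → each gets rank 8.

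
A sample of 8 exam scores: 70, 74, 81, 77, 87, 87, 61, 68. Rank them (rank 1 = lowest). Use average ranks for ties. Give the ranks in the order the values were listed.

Sorted (ascending): 61, 68, 70, 74, 77, 81, 87, 87
The 2 values of 87 occupy positions 7–8 → average rank (7+8)/2 = 7.5.

3, 4, 6, 5, 7.5, 7.5, 1, 2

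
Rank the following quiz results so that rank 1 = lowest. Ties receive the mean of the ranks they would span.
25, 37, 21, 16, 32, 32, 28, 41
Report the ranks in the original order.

3, 7, 2, 1, 5.5, 5.5, 4, 8

Sorted (ascending): 16, 21, 25, 28, 32, 32, 37, 41
The 2 values of 32 occupy positions 5–6 → average rank (5+6)/2 = 5.5.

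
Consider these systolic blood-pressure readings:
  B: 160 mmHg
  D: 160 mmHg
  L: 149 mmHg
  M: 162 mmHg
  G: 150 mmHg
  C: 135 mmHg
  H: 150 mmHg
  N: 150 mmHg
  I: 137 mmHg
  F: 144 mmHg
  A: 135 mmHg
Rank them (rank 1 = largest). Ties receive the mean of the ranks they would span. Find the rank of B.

Sorted (descending): 162, 160, 160, 150, 150, 150, 149, 144, 137, 135, 135
The 2 values of 160 occupy positions 2–3 → average rank (2+3)/2 = 2.5.
The 3 values of 150 occupy positions 4–6 → average rank 5.
The 2 values of 135 occupy positions 10–11 → average rank (10+11)/2 = 10.5.
B has value 160 mmHg → rank 2.5.

2.5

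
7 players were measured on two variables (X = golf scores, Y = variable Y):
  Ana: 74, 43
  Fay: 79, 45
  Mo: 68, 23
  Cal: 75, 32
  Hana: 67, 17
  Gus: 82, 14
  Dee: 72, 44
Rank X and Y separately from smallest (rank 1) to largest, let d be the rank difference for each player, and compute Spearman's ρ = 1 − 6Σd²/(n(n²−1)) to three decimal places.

0.107

Ranks of variable 1: 4, 6, 2, 5, 1, 7, 3
Ranks of variable 2: 5, 7, 3, 4, 2, 1, 6
d = r₁ − r₂: -1, -1, -1, 1, -1, 6, -3
d²: 1, 1, 1, 1, 1, 36, 9; Σd² = 50
ρ = 1 − 6·50/(7·48) = 1 − 300/336 = 0.107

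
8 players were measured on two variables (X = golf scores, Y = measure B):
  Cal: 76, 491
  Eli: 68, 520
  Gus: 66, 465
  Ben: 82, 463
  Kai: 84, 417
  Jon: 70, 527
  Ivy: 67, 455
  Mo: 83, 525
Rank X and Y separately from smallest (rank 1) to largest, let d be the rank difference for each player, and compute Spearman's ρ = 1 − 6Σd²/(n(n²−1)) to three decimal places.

-0.095

Ranks of variable 1: 5, 3, 1, 6, 8, 4, 2, 7
Ranks of variable 2: 5, 6, 4, 3, 1, 8, 2, 7
d = r₁ − r₂: 0, -3, -3, 3, 7, -4, 0, 0
d²: 0, 9, 9, 9, 49, 16, 0, 0; Σd² = 92
ρ = 1 − 6·92/(8·63) = 1 − 552/504 = -0.095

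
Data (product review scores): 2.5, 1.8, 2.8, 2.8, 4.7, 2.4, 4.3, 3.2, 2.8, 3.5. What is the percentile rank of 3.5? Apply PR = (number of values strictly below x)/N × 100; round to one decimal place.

N = 10.
Strictly below 3.5: 7. Equal to 3.5: 1.
PR = 7/10 × 100 = 70.0

70.0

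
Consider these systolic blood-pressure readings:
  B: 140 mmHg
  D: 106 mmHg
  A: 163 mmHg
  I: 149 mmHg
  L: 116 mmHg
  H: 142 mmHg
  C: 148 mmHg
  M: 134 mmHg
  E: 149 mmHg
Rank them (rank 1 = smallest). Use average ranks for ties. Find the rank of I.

7.5

Sorted (ascending): 106, 116, 134, 140, 142, 148, 149, 149, 163
The 2 values of 149 occupy positions 7–8 → average rank (7+8)/2 = 7.5.
I has value 149 mmHg → rank 7.5.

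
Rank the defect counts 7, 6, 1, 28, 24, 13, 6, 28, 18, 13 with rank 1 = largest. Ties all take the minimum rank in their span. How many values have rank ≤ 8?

Sorted (descending): 28, 28, 24, 18, 13, 13, 7, 6, 6, 1
The 2 values of 28 occupy positions 1–2 → each gets rank 1.
The 2 values of 13 occupy positions 5–6 → each gets rank 5.
The 2 values of 6 occupy positions 8–9 → each gets rank 8.
Ranks ≤ 8: {1, 1, 3, 4, 5, 5, 7, 8, 8} → 9 values.

9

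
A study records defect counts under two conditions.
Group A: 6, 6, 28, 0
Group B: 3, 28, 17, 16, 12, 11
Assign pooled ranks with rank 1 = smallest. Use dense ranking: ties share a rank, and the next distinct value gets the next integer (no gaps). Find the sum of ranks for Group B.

32

Sorted (ascending): 0, 3, 6, 6, 11, 12, 16, 17, 28, 28
The 2 values of 6 share dense rank 3.
The 2 values of 28 share dense rank 8.
Remaining distinct values take the next consecutive integers.
Group B values → pooled ranks: 3→2, 28→8, 17→7, 16→6, 12→5, 11→4
Rank sum = 2 + 8 + 7 + 6 + 5 + 4 = 32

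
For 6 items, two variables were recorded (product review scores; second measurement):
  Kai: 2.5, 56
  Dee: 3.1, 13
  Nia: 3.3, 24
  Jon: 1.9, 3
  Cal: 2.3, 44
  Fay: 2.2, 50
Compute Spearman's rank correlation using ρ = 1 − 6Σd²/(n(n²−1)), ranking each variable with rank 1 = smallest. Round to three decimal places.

Ranks of variable 1: 4, 5, 6, 1, 3, 2
Ranks of variable 2: 6, 2, 3, 1, 4, 5
d = r₁ − r₂: -2, 3, 3, 0, -1, -3
d²: 4, 9, 9, 0, 1, 9; Σd² = 32
ρ = 1 − 6·32/(6·35) = 1 − 192/210 = 0.086

0.086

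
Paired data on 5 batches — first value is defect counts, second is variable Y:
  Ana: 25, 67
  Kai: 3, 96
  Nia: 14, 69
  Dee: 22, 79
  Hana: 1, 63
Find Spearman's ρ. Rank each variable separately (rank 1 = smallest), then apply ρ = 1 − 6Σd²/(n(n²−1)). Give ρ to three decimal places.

Ranks of variable 1: 5, 2, 3, 4, 1
Ranks of variable 2: 2, 5, 3, 4, 1
d = r₁ − r₂: 3, -3, 0, 0, 0
d²: 9, 9, 0, 0, 0; Σd² = 18
ρ = 1 − 6·18/(5·24) = 1 − 108/120 = 0.100

0.100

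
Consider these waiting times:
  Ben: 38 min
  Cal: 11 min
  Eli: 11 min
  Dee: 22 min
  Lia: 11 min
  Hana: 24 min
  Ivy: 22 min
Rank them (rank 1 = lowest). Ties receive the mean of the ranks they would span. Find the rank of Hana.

Sorted (ascending): 11, 11, 11, 22, 22, 24, 38
The 3 values of 11 occupy positions 1–3 → average rank 2.
The 2 values of 22 occupy positions 4–5 → average rank (4+5)/2 = 4.5.
Hana has value 24 min → rank 6.

6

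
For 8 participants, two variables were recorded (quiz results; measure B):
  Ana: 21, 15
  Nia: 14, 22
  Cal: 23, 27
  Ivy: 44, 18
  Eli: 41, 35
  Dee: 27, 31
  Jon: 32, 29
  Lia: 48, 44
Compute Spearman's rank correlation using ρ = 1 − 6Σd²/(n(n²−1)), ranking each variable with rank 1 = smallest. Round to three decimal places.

Ranks of variable 1: 2, 1, 3, 7, 6, 4, 5, 8
Ranks of variable 2: 1, 3, 4, 2, 7, 6, 5, 8
d = r₁ − r₂: 1, -2, -1, 5, -1, -2, 0, 0
d²: 1, 4, 1, 25, 1, 4, 0, 0; Σd² = 36
ρ = 1 − 6·36/(8·63) = 1 − 216/504 = 0.571

0.571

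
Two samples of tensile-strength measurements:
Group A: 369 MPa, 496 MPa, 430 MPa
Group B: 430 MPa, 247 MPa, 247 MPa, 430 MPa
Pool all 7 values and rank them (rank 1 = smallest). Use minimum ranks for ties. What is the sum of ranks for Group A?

14

Sorted (ascending): 247, 247, 369, 430, 430, 430, 496
The 2 values of 247 occupy positions 1–2 → each gets rank 1.
The 3 values of 430 occupy positions 4–6 → each gets rank 4.
Group A values → pooled ranks: 369→3, 496→7, 430→4
Rank sum = 3 + 7 + 4 = 14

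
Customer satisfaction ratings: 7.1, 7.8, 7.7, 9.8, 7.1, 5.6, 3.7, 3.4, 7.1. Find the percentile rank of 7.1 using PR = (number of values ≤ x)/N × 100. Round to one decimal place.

N = 9.
Strictly below 7.1: 3. Equal to 7.1: 3.
PR = 6/9 × 100 = 66.7

66.7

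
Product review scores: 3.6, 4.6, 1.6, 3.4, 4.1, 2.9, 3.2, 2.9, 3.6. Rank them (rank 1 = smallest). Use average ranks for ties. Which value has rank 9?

Sorted (ascending): 1.6, 2.9, 2.9, 3.2, 3.4, 3.6, 3.6, 4.1, 4.6
The 2 values of 2.9 occupy positions 2–3 → average rank (2+3)/2 = 2.5.
The 2 values of 3.6 occupy positions 6–7 → average rank (6+7)/2 = 6.5.
Rank 9 → value 4.6.

4.6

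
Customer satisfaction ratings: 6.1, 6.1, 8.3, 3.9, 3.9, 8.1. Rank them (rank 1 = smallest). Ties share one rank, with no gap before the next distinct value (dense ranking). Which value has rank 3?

Sorted (ascending): 3.9, 3.9, 6.1, 6.1, 8.1, 8.3
The 2 values of 3.9 share dense rank 1.
The 2 values of 6.1 share dense rank 2.
Remaining distinct values take the next consecutive integers.
Rank 3 → value 8.1.

8.1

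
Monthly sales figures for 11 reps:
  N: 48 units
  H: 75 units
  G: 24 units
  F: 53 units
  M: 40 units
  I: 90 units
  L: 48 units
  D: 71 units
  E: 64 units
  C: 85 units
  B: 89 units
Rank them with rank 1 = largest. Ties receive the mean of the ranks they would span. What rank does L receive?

Sorted (descending): 90, 89, 85, 75, 71, 64, 53, 48, 48, 40, 24
The 2 values of 48 occupy positions 8–9 → average rank (8+9)/2 = 8.5.
L has value 48 units → rank 8.5.

8.5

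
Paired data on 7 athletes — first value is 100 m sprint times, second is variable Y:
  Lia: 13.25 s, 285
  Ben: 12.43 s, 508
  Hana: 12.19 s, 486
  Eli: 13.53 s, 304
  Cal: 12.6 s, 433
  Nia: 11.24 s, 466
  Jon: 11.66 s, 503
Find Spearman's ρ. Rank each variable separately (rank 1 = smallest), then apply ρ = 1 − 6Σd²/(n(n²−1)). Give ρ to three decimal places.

-0.643

Ranks of variable 1: 6, 4, 3, 7, 5, 1, 2
Ranks of variable 2: 1, 7, 5, 2, 3, 4, 6
d = r₁ − r₂: 5, -3, -2, 5, 2, -3, -4
d²: 25, 9, 4, 25, 4, 9, 16; Σd² = 92
ρ = 1 − 6·92/(7·48) = 1 − 552/336 = -0.643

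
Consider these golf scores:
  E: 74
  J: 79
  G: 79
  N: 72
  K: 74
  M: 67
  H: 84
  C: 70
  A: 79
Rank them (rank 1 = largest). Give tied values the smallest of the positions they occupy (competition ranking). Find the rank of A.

2

Sorted (descending): 84, 79, 79, 79, 74, 74, 72, 70, 67
The 3 values of 79 occupy positions 2–4 → each gets rank 2.
The 2 values of 74 occupy positions 5–6 → each gets rank 5.
A has value 79 → rank 2.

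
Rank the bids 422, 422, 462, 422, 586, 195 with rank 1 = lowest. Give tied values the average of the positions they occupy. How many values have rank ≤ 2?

1

Sorted (ascending): 195, 422, 422, 422, 462, 586
The 3 values of 422 occupy positions 2–4 → average rank 3.
Ranks ≤ 2: {1} → 1 value.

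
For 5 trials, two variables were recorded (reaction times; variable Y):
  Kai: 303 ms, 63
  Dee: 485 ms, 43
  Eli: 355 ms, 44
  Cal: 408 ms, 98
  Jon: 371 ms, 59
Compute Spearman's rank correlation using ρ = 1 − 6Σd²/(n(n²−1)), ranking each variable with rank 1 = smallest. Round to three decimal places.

-0.300

Ranks of variable 1: 1, 5, 2, 4, 3
Ranks of variable 2: 4, 1, 2, 5, 3
d = r₁ − r₂: -3, 4, 0, -1, 0
d²: 9, 16, 0, 1, 0; Σd² = 26
ρ = 1 − 6·26/(5·24) = 1 − 156/120 = -0.300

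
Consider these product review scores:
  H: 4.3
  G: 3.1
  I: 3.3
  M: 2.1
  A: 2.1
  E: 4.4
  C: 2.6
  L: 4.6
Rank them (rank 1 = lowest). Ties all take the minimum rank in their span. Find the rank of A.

1

Sorted (ascending): 2.1, 2.1, 2.6, 3.1, 3.3, 4.3, 4.4, 4.6
The 2 values of 2.1 occupy positions 1–2 → each gets rank 1.
A has value 2.1 → rank 1.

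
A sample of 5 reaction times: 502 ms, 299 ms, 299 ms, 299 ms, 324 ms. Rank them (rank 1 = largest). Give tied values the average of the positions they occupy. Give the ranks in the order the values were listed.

Sorted (descending): 502, 324, 299, 299, 299
The 3 values of 299 occupy positions 3–5 → average rank 4.

1, 4, 4, 4, 2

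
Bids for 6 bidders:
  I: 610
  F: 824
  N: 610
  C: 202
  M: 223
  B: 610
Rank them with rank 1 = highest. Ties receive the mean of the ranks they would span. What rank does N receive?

Sorted (descending): 824, 610, 610, 610, 223, 202
The 3 values of 610 occupy positions 2–4 → average rank 3.
N has value 610 → rank 3.

3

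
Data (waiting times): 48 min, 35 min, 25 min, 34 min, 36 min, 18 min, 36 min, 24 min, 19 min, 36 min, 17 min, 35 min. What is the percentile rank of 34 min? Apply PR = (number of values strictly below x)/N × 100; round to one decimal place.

N = 12.
Strictly below 34: 5. Equal to 34: 1.
PR = 5/12 × 100 = 41.7

41.7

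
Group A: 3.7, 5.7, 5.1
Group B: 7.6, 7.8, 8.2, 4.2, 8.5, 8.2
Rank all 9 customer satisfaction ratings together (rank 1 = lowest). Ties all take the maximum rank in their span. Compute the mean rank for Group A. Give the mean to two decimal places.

Sorted (ascending): 3.7, 4.2, 5.1, 5.7, 7.6, 7.8, 8.2, 8.2, 8.5
The 2 values of 8.2 occupy positions 7–8 → each gets rank 8.
Group A values → pooled ranks: 3.7→1, 5.7→4, 5.1→3
Mean rank = (1 + 4 + 3) / 3 = 2.67

2.67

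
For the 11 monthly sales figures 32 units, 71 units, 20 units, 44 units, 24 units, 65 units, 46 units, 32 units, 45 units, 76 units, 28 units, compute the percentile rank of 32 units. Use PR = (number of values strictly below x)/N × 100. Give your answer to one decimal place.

N = 11.
Strictly below 32: 3. Equal to 32: 2.
PR = 3/11 × 100 = 27.3

27.3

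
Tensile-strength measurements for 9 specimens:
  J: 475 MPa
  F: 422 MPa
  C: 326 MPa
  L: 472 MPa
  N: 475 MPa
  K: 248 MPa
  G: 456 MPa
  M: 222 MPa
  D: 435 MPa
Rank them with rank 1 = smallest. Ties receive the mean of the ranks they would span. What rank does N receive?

8.5

Sorted (ascending): 222, 248, 326, 422, 435, 456, 472, 475, 475
The 2 values of 475 occupy positions 8–9 → average rank (8+9)/2 = 8.5.
N has value 475 MPa → rank 8.5.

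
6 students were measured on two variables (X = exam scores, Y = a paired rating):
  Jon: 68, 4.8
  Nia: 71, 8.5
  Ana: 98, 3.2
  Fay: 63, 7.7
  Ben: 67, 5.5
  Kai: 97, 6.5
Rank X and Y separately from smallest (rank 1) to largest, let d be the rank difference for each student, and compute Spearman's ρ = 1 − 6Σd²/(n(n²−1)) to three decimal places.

-0.371

Ranks of variable 1: 3, 4, 6, 1, 2, 5
Ranks of variable 2: 2, 6, 1, 5, 3, 4
d = r₁ − r₂: 1, -2, 5, -4, -1, 1
d²: 1, 4, 25, 16, 1, 1; Σd² = 48
ρ = 1 − 6·48/(6·35) = 1 − 288/210 = -0.371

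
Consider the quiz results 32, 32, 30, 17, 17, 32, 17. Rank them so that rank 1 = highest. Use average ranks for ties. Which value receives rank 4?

30

Sorted (descending): 32, 32, 32, 30, 17, 17, 17
The 3 values of 32 occupy positions 1–3 → average rank 2.
The 3 values of 17 occupy positions 5–7 → average rank 6.
Rank 4 → value 30.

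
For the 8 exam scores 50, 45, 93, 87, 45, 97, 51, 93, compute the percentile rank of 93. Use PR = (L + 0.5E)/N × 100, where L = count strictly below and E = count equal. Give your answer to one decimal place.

N = 8.
Strictly below 93: 5. Equal to 93: 2.
PR = (5 + 0.5·2)/8 × 100 = 75.0

75.0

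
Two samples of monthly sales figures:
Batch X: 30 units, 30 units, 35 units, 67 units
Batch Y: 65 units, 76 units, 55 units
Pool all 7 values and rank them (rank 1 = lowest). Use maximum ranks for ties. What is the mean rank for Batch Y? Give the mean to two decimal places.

5.33

Sorted (ascending): 30, 30, 35, 55, 65, 67, 76
The 2 values of 30 occupy positions 1–2 → each gets rank 2.
Batch Y values → pooled ranks: 65→5, 76→7, 55→4
Mean rank = (5 + 7 + 4) / 3 = 5.33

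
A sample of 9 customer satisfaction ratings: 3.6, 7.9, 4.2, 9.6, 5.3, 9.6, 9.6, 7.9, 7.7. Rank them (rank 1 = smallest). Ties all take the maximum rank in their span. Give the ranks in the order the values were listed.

1, 6, 2, 9, 3, 9, 9, 6, 4

Sorted (ascending): 3.6, 4.2, 5.3, 7.7, 7.9, 7.9, 9.6, 9.6, 9.6
The 2 values of 7.9 occupy positions 5–6 → each gets rank 6.
The 3 values of 9.6 occupy positions 7–9 → each gets rank 9.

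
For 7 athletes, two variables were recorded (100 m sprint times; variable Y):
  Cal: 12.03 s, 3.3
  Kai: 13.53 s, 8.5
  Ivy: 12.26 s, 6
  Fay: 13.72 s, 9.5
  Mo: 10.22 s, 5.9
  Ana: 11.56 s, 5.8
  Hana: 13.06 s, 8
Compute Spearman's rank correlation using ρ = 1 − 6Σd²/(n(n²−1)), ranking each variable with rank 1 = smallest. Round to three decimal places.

0.857

Ranks of variable 1: 3, 6, 4, 7, 1, 2, 5
Ranks of variable 2: 1, 6, 4, 7, 3, 2, 5
d = r₁ − r₂: 2, 0, 0, 0, -2, 0, 0
d²: 4, 0, 0, 0, 4, 0, 0; Σd² = 8
ρ = 1 − 6·8/(7·48) = 1 − 48/336 = 0.857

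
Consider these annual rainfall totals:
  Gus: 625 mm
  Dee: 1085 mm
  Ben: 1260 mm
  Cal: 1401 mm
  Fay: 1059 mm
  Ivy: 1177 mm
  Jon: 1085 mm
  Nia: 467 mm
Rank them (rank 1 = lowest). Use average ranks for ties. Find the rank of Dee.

4.5

Sorted (ascending): 467, 625, 1059, 1085, 1085, 1177, 1260, 1401
The 2 values of 1085 occupy positions 4–5 → average rank (4+5)/2 = 4.5.
Dee has value 1085 mm → rank 4.5.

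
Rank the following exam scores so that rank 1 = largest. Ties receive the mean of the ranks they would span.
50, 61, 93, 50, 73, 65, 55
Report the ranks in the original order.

Sorted (descending): 93, 73, 65, 61, 55, 50, 50
The 2 values of 50 occupy positions 6–7 → average rank (6+7)/2 = 6.5.

6.5, 4, 1, 6.5, 2, 3, 5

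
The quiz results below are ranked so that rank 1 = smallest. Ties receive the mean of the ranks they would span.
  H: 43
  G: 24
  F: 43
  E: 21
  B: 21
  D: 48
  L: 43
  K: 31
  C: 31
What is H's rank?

Sorted (ascending): 21, 21, 24, 31, 31, 43, 43, 43, 48
The 2 values of 21 occupy positions 1–2 → average rank (1+2)/2 = 1.5.
The 2 values of 31 occupy positions 4–5 → average rank (4+5)/2 = 4.5.
The 3 values of 43 occupy positions 6–8 → average rank 7.
H has value 43 → rank 7.

7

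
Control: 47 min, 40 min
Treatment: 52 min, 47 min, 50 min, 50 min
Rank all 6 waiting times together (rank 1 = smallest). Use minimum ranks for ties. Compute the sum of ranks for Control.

Sorted (ascending): 40, 47, 47, 50, 50, 52
The 2 values of 47 occupy positions 2–3 → each gets rank 2.
The 2 values of 50 occupy positions 4–5 → each gets rank 4.
Control values → pooled ranks: 47→2, 40→1
Rank sum = 2 + 1 = 3

3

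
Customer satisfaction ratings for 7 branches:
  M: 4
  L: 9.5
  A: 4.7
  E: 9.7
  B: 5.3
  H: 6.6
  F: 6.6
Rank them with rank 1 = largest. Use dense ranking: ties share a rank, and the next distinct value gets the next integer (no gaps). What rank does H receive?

Sorted (descending): 9.7, 9.5, 6.6, 6.6, 5.3, 4.7, 4
The 2 values of 6.6 share dense rank 3.
Remaining distinct values take the next consecutive integers.
H has value 6.6 → rank 3.

3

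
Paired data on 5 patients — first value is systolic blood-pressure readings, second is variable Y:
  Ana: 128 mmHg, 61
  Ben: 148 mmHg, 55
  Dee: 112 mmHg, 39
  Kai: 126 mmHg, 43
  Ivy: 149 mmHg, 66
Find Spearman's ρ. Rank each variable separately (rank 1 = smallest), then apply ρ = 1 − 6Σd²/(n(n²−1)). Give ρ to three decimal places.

0.900

Ranks of variable 1: 3, 4, 1, 2, 5
Ranks of variable 2: 4, 3, 1, 2, 5
d = r₁ − r₂: -1, 1, 0, 0, 0
d²: 1, 1, 0, 0, 0; Σd² = 2
ρ = 1 − 6·2/(5·24) = 1 − 12/120 = 0.900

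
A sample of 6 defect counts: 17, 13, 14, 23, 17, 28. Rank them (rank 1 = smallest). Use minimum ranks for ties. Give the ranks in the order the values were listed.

Sorted (ascending): 13, 14, 17, 17, 23, 28
The 2 values of 17 occupy positions 3–4 → each gets rank 3.

3, 1, 2, 5, 3, 6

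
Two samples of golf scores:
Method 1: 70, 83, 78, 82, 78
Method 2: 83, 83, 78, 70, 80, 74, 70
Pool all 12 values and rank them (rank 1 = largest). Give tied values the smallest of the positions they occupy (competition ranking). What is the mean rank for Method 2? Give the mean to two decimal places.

6.00

Sorted (descending): 83, 83, 83, 82, 80, 78, 78, 78, 74, 70, 70, 70
The 3 values of 83 occupy positions 1–3 → each gets rank 1.
The 3 values of 78 occupy positions 6–8 → each gets rank 6.
The 3 values of 70 occupy positions 10–12 → each gets rank 10.
Method 2 values → pooled ranks: 83→1, 83→1, 78→6, 70→10, 80→5, 74→9, 70→10
Mean rank = (1 + 1 + 6 + 10 + 5 + 9 + 10) / 7 = 6.00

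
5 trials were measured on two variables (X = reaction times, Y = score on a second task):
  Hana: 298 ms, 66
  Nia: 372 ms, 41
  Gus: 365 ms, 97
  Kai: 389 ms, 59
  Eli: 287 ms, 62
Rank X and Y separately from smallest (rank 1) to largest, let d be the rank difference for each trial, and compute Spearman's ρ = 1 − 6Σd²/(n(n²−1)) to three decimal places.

Ranks of variable 1: 2, 4, 3, 5, 1
Ranks of variable 2: 4, 1, 5, 2, 3
d = r₁ − r₂: -2, 3, -2, 3, -2
d²: 4, 9, 4, 9, 4; Σd² = 30
ρ = 1 − 6·30/(5·24) = 1 − 180/120 = -0.500

-0.500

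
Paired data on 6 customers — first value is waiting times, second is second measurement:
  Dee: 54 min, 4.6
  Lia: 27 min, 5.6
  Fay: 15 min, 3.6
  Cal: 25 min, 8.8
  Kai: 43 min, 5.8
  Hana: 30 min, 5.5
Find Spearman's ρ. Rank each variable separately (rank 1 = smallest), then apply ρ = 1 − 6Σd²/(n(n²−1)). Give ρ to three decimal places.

0.029

Ranks of variable 1: 6, 3, 1, 2, 5, 4
Ranks of variable 2: 2, 4, 1, 6, 5, 3
d = r₁ − r₂: 4, -1, 0, -4, 0, 1
d²: 16, 1, 0, 16, 0, 1; Σd² = 34
ρ = 1 − 6·34/(6·35) = 1 − 204/210 = 0.029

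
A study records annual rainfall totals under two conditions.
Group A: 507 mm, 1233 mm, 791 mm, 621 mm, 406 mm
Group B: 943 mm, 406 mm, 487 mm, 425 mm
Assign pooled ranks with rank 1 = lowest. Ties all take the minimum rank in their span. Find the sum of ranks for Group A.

Sorted (ascending): 406, 406, 425, 487, 507, 621, 791, 943, 1233
The 2 values of 406 occupy positions 1–2 → each gets rank 1.
Group A values → pooled ranks: 507→5, 1233→9, 791→7, 621→6, 406→1
Rank sum = 5 + 9 + 7 + 6 + 1 = 28

28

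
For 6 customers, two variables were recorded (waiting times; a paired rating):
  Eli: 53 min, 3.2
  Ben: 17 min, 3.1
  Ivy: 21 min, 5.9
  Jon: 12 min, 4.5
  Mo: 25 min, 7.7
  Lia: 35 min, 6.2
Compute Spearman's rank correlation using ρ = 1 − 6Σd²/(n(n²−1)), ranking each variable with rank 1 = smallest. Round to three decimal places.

Ranks of variable 1: 6, 2, 3, 1, 4, 5
Ranks of variable 2: 2, 1, 4, 3, 6, 5
d = r₁ − r₂: 4, 1, -1, -2, -2, 0
d²: 16, 1, 1, 4, 4, 0; Σd² = 26
ρ = 1 − 6·26/(6·35) = 1 − 156/210 = 0.257

0.257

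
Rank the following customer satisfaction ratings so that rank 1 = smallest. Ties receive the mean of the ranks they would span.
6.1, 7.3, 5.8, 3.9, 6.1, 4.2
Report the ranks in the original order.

Sorted (ascending): 3.9, 4.2, 5.8, 6.1, 6.1, 7.3
The 2 values of 6.1 occupy positions 4–5 → average rank (4+5)/2 = 4.5.

4.5, 6, 3, 1, 4.5, 2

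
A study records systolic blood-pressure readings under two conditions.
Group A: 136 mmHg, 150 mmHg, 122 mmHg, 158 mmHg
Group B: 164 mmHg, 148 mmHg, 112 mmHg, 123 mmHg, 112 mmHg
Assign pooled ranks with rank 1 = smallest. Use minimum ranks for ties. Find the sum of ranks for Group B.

21

Sorted (ascending): 112, 112, 122, 123, 136, 148, 150, 158, 164
The 2 values of 112 occupy positions 1–2 → each gets rank 1.
Group B values → pooled ranks: 164→9, 148→6, 112→1, 123→4, 112→1
Rank sum = 9 + 6 + 1 + 4 + 1 = 21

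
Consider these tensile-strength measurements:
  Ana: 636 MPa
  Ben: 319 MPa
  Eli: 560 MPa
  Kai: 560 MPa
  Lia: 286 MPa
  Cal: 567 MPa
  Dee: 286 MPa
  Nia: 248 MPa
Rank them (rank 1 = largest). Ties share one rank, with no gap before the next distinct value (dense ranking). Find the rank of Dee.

5

Sorted (descending): 636, 567, 560, 560, 319, 286, 286, 248
The 2 values of 560 share dense rank 3.
The 2 values of 286 share dense rank 5.
Remaining distinct values take the next consecutive integers.
Dee has value 286 MPa → rank 5.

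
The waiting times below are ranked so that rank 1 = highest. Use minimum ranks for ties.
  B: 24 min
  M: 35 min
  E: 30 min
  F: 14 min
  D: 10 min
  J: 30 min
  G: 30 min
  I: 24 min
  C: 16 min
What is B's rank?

5

Sorted (descending): 35, 30, 30, 30, 24, 24, 16, 14, 10
The 3 values of 30 occupy positions 2–4 → each gets rank 2.
The 2 values of 24 occupy positions 5–6 → each gets rank 5.
B has value 24 min → rank 5.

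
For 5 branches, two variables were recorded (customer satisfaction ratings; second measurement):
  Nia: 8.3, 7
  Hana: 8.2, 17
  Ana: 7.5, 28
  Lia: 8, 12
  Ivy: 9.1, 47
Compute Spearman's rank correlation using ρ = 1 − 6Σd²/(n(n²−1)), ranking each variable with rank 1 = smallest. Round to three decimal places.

Ranks of variable 1: 4, 3, 1, 2, 5
Ranks of variable 2: 1, 3, 4, 2, 5
d = r₁ − r₂: 3, 0, -3, 0, 0
d²: 9, 0, 9, 0, 0; Σd² = 18
ρ = 1 − 6·18/(5·24) = 1 − 108/120 = 0.100

0.100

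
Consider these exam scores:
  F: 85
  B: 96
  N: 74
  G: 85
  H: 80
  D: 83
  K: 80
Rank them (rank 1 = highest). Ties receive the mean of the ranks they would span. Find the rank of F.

Sorted (descending): 96, 85, 85, 83, 80, 80, 74
The 2 values of 85 occupy positions 2–3 → average rank (2+3)/2 = 2.5.
The 2 values of 80 occupy positions 5–6 → average rank (5+6)/2 = 5.5.
F has value 85 → rank 2.5.

2.5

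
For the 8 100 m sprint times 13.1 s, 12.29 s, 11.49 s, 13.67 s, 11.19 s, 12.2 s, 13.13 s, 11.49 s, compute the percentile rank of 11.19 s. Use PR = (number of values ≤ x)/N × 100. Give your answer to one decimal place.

12.5

N = 8.
Strictly below 11.19: 0. Equal to 11.19: 1.
PR = 1/8 × 100 = 12.5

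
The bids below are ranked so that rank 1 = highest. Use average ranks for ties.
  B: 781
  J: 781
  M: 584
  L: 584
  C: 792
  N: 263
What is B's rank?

Sorted (descending): 792, 781, 781, 584, 584, 263
The 2 values of 781 occupy positions 2–3 → average rank (2+3)/2 = 2.5.
The 2 values of 584 occupy positions 4–5 → average rank (4+5)/2 = 4.5.
B has value 781 → rank 2.5.

2.5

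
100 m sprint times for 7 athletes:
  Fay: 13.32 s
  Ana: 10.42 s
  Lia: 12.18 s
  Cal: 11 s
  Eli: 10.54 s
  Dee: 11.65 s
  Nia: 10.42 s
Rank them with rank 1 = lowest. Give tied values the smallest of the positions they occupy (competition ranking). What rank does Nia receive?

1

Sorted (ascending): 10.42, 10.42, 10.54, 11, 11.65, 12.18, 13.32
The 2 values of 10.42 occupy positions 1–2 → each gets rank 1.
Nia has value 10.42 s → rank 1.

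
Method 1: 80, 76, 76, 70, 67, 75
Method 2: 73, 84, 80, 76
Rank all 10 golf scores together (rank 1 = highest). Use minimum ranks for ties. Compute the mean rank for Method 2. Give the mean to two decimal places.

3.75

Sorted (descending): 84, 80, 80, 76, 76, 76, 75, 73, 70, 67
The 2 values of 80 occupy positions 2–3 → each gets rank 2.
The 3 values of 76 occupy positions 4–6 → each gets rank 4.
Method 2 values → pooled ranks: 73→8, 84→1, 80→2, 76→4
Mean rank = (8 + 1 + 2 + 4) / 4 = 3.75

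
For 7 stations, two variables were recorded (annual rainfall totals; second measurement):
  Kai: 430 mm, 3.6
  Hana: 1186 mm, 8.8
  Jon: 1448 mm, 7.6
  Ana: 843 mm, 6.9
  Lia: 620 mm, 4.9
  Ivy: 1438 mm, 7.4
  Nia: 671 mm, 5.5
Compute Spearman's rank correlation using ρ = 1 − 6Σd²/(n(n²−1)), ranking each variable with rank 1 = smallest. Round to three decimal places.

Ranks of variable 1: 1, 5, 7, 4, 2, 6, 3
Ranks of variable 2: 1, 7, 6, 4, 2, 5, 3
d = r₁ − r₂: 0, -2, 1, 0, 0, 1, 0
d²: 0, 4, 1, 0, 0, 1, 0; Σd² = 6
ρ = 1 − 6·6/(7·48) = 1 − 36/336 = 0.893

0.893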